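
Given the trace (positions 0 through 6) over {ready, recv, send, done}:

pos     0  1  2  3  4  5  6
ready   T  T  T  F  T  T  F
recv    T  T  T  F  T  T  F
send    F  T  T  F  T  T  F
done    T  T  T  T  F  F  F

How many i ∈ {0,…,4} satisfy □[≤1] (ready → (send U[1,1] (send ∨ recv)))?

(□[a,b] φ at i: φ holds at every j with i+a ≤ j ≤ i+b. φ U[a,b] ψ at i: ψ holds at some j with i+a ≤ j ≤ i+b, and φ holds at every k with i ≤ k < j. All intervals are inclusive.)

Evaluate at each i in [0,4]:
  i=0: ✗ (fails at j=0)
  i=1: ✗ (fails at j=2)
  i=2: ✗ (fails at j=2)
  i=3: ✓ (all of [3,4])
  i=4: ✗ (fails at j=5)
Positions where it holds: {3} → 1.

1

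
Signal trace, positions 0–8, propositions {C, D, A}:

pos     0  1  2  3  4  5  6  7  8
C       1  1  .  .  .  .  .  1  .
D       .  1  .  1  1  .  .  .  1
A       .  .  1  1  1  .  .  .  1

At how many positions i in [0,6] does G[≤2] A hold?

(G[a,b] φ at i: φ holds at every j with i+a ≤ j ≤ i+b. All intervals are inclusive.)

Evaluate at each i in [0,6]:
  i=0: ✗ (fails at j=0)
  i=1: ✗ (fails at j=1)
  i=2: ✓ (all of [2,4])
  i=3: ✗ (fails at j=5)
  i=4: ✗ (fails at j=5)
  i=5: ✗ (fails at j=5)
  i=6: ✗ (fails at j=6)
Positions where it holds: {2} → 1.

1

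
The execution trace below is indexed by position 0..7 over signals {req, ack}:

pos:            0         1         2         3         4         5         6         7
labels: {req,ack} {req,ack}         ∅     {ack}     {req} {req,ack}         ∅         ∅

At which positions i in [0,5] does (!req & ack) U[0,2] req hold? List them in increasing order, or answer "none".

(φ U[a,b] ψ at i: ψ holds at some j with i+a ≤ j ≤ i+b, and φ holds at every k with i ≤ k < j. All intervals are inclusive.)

Evaluate at each i in [0,5]:
  i=0: ✓ (rhs at j=0)
  i=1: ✓ (rhs at j=1)
  i=2: ✗ (lhs fails at k=2 before rhs at j=4)
  i=3: ✓ (rhs at j=4; lhs holds on [3,3])
  i=4: ✓ (rhs at j=4)
  i=5: ✓ (rhs at j=5)

0, 1, 3, 4, 5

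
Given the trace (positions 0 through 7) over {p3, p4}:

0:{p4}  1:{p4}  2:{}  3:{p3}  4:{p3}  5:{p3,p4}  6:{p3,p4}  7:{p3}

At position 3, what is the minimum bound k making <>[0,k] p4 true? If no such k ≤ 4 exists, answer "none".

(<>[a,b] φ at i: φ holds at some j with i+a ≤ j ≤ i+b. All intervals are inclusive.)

2

Scan j = 3,4,… for p4:
  j=3: fails
  j=4: fails
  j=5: holds
First hit at j=5, so smallest k = 5-3 = 2.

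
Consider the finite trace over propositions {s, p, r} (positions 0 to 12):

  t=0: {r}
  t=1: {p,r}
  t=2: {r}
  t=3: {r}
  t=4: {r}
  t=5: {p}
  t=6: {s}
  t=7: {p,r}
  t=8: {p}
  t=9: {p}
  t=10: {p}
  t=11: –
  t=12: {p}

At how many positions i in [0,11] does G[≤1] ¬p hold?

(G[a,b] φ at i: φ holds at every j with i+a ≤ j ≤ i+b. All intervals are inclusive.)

Evaluate at each i in [0,11]:
  i=0: ✗ (fails at j=1)
  i=1: ✗ (fails at j=1)
  i=2: ✓ (all of [2,3])
  i=3: ✓ (all of [3,4])
  i=4: ✗ (fails at j=5)
  i=5: ✗ (fails at j=5)
  i=6: ✗ (fails at j=7)
  i=7: ✗ (fails at j=7)
  i=8: ✗ (fails at j=8)
  i=9: ✗ (fails at j=9)
  i=10: ✗ (fails at j=10)
  i=11: ✗ (fails at j=12)
Positions where it holds: {2, 3} → 2.

2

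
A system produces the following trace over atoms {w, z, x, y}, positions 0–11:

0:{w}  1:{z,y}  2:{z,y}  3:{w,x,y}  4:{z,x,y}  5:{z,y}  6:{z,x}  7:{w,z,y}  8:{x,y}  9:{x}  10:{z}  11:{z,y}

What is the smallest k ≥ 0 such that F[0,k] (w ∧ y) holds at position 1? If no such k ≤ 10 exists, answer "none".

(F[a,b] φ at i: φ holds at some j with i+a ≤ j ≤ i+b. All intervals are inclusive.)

2

Scan j = 1,2,… for (w ∧ y):
  j=1: fails
  j=2: fails
  j=3: holds
First hit at j=3, so smallest k = 3-1 = 2.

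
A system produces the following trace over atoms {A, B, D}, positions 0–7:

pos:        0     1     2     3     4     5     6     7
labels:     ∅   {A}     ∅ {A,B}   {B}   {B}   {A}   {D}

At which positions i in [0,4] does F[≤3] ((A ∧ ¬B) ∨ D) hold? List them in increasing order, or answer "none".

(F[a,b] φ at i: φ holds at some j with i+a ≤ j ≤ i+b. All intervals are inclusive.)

0, 1, 3, 4

Evaluate at each i in [0,4]:
  i=0: ✓ (witness j=1)
  i=1: ✓ (witness j=1)
  i=2: ✗ (none in [2,5])
  i=3: ✓ (witness j=6)
  i=4: ✓ (witness j=6)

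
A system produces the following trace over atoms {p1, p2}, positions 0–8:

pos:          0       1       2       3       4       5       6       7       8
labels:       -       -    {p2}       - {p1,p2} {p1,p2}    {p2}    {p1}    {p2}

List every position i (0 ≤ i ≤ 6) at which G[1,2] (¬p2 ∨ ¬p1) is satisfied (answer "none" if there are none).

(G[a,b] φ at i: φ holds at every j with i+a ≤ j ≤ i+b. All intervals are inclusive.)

Evaluate at each i in [0,6]:
  i=0: ✓ (all of [1,2])
  i=1: ✓ (all of [2,3])
  i=2: ✗ (fails at j=4)
  i=3: ✗ (fails at j=4)
  i=4: ✗ (fails at j=5)
  i=5: ✓ (all of [6,7])
  i=6: ✓ (all of [7,8])

0, 1, 5, 6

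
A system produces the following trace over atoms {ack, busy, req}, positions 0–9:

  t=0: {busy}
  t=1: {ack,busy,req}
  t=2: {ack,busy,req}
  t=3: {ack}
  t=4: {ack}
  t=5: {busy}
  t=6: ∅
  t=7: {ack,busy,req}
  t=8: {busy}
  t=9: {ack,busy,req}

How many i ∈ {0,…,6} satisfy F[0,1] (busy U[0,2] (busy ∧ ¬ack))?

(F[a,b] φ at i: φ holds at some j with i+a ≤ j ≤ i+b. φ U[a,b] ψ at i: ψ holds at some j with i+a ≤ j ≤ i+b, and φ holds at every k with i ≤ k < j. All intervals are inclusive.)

Evaluate at each i in [0,6]:
  i=0: ✓ (witness j=0)
  i=1: ✗ (none in [1,2])
  i=2: ✗ (none in [2,3])
  i=3: ✗ (none in [3,4])
  i=4: ✓ (witness j=5)
  i=5: ✓ (witness j=5)
  i=6: ✓ (witness j=7)
Positions where it holds: {0, 4, 5, 6} → 4.

4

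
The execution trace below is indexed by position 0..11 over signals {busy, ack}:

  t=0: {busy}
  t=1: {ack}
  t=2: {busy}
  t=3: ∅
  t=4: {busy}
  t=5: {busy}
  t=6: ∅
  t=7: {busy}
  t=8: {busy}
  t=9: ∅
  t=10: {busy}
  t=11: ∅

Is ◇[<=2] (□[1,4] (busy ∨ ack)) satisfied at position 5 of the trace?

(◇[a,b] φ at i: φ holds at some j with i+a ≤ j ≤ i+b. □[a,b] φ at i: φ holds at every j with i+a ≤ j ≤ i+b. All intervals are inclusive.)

False

Check □[1,4] (busy ∨ ack) at each j in [5,7]:
  j=5: fails at 6
  j=6: fails at 9
  j=7: fails at 9
No position in the window satisfies it → formula fails.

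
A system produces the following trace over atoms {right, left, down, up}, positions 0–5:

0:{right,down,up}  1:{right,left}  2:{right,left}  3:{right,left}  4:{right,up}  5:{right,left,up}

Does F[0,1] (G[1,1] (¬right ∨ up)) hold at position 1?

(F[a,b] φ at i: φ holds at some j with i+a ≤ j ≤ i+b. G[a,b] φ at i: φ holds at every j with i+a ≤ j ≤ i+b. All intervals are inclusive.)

Does not hold

Check G[1,1] (¬right ∨ up) at each j in [1,2]:
  j=1: fails at 2
  j=2: fails at 3
No position in the window satisfies it → formula fails.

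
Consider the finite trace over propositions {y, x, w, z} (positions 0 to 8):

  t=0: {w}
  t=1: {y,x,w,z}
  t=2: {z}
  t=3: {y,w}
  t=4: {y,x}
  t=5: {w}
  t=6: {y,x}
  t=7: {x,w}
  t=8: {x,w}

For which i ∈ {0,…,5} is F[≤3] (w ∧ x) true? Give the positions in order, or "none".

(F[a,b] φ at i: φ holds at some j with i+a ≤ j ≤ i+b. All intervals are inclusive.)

0, 1, 4, 5

Evaluate at each i in [0,5]:
  i=0: ✓ (witness j=1)
  i=1: ✓ (witness j=1)
  i=2: ✗ (none in [2,5])
  i=3: ✗ (none in [3,6])
  i=4: ✓ (witness j=7)
  i=5: ✓ (witness j=7)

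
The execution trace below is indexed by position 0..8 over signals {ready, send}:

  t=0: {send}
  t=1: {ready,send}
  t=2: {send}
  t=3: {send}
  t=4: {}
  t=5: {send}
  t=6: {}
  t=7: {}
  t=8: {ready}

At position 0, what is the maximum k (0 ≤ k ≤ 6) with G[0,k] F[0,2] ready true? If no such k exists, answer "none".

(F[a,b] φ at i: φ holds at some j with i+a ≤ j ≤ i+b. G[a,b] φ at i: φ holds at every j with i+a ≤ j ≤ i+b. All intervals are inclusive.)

F[0,2] ready must hold from j=0 onward; find where it first fails.
  j=0: holds
  j=1: holds
  j=2: fails
Holds on [0,1], so largest k = 1.

1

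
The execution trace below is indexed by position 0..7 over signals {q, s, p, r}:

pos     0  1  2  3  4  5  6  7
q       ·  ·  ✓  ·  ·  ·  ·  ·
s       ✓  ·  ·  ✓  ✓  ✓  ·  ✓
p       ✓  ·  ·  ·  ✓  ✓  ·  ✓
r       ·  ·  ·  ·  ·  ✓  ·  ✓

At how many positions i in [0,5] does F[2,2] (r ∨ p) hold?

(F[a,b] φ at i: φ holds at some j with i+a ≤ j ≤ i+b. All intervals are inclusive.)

3

Evaluate at each i in [0,5]:
  i=0: ✗ (none in [2,2])
  i=1: ✗ (none in [3,3])
  i=2: ✓ (witness j=4)
  i=3: ✓ (witness j=5)
  i=4: ✗ (none in [6,6])
  i=5: ✓ (witness j=7)
Positions where it holds: {2, 3, 5} → 3.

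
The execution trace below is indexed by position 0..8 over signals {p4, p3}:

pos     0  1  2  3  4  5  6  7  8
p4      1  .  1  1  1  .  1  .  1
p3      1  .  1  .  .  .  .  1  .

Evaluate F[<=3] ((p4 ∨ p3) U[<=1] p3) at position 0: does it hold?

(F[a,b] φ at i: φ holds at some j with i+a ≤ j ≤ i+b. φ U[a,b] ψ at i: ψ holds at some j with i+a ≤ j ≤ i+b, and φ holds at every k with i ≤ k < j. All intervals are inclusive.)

Yes

Check ((p4 ∨ p3) U[<=1] p3) at each j in [0,3]:
  j=0: holds
  j=1: fails
  j=2: holds
  j=3: fails
Found at j=0 → formula holds.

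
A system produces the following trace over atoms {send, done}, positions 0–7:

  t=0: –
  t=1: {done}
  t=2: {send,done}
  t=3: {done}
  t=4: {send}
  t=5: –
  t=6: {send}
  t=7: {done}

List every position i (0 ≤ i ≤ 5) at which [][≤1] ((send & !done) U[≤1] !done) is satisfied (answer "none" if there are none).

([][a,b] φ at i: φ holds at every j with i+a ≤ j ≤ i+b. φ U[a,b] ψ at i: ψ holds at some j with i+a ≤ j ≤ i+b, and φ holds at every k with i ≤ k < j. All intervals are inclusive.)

4, 5

Evaluate at each i in [0,5]:
  i=0: ✗ (fails at j=1)
  i=1: ✗ (fails at j=1)
  i=2: ✗ (fails at j=2)
  i=3: ✗ (fails at j=3)
  i=4: ✓ (all of [4,5])
  i=5: ✓ (all of [5,6])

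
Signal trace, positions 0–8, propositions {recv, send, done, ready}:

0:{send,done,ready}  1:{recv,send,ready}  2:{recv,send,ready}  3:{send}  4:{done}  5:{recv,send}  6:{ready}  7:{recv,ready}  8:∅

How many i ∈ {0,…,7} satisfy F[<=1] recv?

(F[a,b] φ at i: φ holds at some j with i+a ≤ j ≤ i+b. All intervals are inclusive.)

Evaluate at each i in [0,7]:
  i=0: ✓ (witness j=1)
  i=1: ✓ (witness j=1)
  i=2: ✓ (witness j=2)
  i=3: ✗ (none in [3,4])
  i=4: ✓ (witness j=5)
  i=5: ✓ (witness j=5)
  i=6: ✓ (witness j=7)
  i=7: ✓ (witness j=7)
Positions where it holds: {0, 1, 2, 4, 5, 6, 7} → 7.

7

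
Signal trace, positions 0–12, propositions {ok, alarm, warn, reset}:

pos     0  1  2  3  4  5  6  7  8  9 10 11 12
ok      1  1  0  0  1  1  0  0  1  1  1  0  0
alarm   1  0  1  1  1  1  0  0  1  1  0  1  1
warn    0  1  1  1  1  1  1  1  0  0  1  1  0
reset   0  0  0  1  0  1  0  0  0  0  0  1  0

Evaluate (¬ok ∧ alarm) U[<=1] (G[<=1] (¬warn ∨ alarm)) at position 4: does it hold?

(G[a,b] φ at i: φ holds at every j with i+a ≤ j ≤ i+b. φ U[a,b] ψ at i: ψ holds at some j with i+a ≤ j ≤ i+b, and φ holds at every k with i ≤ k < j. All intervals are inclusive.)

Holds

Need some j in [4,5] with G[<=1] (¬warn ∨ alarm), and (¬ok ∧ alarm) at every k in [4,j-1].
  j=4: G[<=1] (¬warn ∨ alarm) holds; no prefix to check → satisfied.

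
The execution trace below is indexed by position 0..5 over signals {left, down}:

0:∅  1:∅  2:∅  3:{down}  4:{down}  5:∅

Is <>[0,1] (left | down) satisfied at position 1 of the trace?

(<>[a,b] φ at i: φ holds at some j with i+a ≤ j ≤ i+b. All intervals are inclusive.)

Check (left | down) at each j in [1,2]:
  j=1: false
  j=2: false
No position in the window satisfies it → formula fails.

No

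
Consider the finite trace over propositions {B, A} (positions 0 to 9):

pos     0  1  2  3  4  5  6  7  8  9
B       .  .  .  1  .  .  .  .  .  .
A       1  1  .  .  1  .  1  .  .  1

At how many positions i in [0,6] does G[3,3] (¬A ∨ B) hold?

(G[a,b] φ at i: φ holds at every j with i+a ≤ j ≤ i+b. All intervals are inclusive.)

Evaluate at each i in [0,6]:
  i=0: ✓ (all of [3,3])
  i=1: ✗ (fails at j=4)
  i=2: ✓ (all of [5,5])
  i=3: ✗ (fails at j=6)
  i=4: ✓ (all of [7,7])
  i=5: ✓ (all of [8,8])
  i=6: ✗ (fails at j=9)
Positions where it holds: {0, 2, 4, 5} → 4.

4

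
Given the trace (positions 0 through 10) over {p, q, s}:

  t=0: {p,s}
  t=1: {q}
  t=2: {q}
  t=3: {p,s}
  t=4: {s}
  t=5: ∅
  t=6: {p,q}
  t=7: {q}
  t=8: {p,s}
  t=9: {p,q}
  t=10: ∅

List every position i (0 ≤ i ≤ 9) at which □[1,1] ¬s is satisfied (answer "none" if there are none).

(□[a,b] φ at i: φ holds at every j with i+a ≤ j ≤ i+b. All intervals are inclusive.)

0, 1, 4, 5, 6, 8, 9

Evaluate at each i in [0,9]:
  i=0: ✓ (all of [1,1])
  i=1: ✓ (all of [2,2])
  i=2: ✗ (fails at j=3)
  i=3: ✗ (fails at j=4)
  i=4: ✓ (all of [5,5])
  i=5: ✓ (all of [6,6])
  i=6: ✓ (all of [7,7])
  i=7: ✗ (fails at j=8)
  i=8: ✓ (all of [9,9])
  i=9: ✓ (all of [10,10])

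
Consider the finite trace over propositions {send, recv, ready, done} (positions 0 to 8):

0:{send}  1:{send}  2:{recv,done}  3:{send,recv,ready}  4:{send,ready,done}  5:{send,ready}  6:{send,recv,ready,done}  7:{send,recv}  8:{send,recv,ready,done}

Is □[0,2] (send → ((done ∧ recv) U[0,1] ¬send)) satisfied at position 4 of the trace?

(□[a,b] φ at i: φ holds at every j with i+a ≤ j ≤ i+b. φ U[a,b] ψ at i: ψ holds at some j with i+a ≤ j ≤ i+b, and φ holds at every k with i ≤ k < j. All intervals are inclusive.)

Check (send → ((done ∧ recv) U[0,1] ¬send)) at every j in [4,6]:
  j=4: antecedent true; consequent fails → ✗
  j=5: antecedent true; consequent fails → ✗
  j=6: antecedent true; consequent fails → ✗
Fails at j=4 → formula fails.

No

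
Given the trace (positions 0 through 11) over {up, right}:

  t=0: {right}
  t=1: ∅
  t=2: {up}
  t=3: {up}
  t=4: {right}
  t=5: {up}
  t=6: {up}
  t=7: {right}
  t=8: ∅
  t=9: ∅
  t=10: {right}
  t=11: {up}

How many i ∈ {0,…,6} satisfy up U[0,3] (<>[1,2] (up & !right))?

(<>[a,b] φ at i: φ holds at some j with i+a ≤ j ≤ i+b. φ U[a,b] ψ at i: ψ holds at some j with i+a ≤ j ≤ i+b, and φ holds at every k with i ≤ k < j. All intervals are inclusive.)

Evaluate at each i in [0,6]:
  i=0: ✓ (rhs at j=0)
  i=1: ✓ (rhs at j=1)
  i=2: ✓ (rhs at j=2)
  i=3: ✓ (rhs at j=3)
  i=4: ✓ (rhs at j=4)
  i=5: ✓ (rhs at j=5)
  i=6: ✗ (lhs fails at k=7 before rhs at j=9)
Positions where it holds: {0, 1, 2, 3, 4, 5} → 6.

6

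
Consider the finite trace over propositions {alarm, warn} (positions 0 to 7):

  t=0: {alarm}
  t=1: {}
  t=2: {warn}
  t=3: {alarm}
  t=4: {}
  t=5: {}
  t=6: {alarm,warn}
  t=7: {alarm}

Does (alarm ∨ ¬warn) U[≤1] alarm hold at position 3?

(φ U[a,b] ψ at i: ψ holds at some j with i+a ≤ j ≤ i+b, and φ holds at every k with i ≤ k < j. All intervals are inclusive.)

Need some j in [3,4] with alarm, and (alarm ∨ ¬warn) at every k in [3,j-1].
  j=3: alarm holds; no prefix to check → satisfied.

True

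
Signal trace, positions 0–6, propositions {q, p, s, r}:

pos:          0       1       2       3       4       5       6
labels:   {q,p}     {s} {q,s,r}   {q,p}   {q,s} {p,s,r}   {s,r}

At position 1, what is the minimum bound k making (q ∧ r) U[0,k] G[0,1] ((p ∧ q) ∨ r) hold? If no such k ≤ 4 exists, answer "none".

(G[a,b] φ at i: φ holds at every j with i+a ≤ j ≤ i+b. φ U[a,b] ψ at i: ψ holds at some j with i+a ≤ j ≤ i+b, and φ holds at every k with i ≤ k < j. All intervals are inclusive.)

none

Need earliest j ≥ 1 with G[0,1] ((p ∧ q) ∨ r), and (q ∧ r) at every k in [1,j-1].
  j=1: rhs fails.
  j=2: rhs holds but lhs fails at k=1.
  j=3: rhs fails.
  j=4: rhs fails.
  j=5: rhs holds but lhs fails at k=1.
No witness within the range → none.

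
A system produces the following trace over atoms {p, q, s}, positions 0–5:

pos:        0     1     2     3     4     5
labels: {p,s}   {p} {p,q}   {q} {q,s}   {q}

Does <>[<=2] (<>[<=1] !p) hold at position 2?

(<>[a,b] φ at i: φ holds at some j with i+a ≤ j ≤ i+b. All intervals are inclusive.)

Check <>[<=1] !p at each j in [2,4]:
  j=2: holds (witness at 3)
  j=3: holds (witness at 3)
  j=4: holds (witness at 4)
Found at j=2 → formula holds.

True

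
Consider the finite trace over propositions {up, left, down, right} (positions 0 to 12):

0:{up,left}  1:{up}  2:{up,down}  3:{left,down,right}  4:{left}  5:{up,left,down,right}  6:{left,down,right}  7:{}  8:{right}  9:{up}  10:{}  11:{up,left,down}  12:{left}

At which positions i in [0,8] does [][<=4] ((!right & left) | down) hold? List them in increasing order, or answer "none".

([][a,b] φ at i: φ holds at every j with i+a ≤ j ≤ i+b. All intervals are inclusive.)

2

Evaluate at each i in [0,8]:
  i=0: ✗ (fails at j=1)
  i=1: ✗ (fails at j=1)
  i=2: ✓ (all of [2,6])
  i=3: ✗ (fails at j=7)
  i=4: ✗ (fails at j=7)
  i=5: ✗ (fails at j=7)
  i=6: ✗ (fails at j=7)
  i=7: ✗ (fails at j=7)
  i=8: ✗ (fails at j=8)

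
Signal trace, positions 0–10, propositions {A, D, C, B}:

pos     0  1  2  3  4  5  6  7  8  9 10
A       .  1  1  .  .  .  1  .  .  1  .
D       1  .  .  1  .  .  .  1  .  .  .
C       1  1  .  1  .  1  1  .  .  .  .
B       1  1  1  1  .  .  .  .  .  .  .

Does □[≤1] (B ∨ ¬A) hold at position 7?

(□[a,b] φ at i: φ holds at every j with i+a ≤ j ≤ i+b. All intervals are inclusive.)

Yes

Check (B ∨ ¬A) at every j in [7,8]:
  j=7: true
  j=8: true
All positions satisfy it → formula holds.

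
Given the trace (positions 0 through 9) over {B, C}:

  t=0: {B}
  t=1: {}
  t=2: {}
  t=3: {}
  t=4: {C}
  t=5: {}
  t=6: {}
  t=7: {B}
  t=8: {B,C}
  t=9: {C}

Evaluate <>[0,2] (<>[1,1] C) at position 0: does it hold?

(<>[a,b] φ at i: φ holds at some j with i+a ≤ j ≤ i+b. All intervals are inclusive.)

Does not hold

Check <>[1,1] C at each j in [0,2]:
  j=0: fails (none in [1,1])
  j=1: fails (none in [2,2])
  j=2: fails (none in [3,3])
No position in the window satisfies it → formula fails.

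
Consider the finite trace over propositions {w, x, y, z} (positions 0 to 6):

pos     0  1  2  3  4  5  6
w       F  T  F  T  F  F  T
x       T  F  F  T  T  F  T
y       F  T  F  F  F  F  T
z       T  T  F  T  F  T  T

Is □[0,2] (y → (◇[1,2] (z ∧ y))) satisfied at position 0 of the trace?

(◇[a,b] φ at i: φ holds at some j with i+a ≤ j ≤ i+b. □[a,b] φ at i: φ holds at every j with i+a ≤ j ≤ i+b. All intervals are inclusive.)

Check (y → (◇[1,2] (z ∧ y))) at every j in [0,2]:
  j=0: antecedent false → ✓
  j=1: antecedent true; consequent fails (none in [2,3]) → ✗
  j=2: antecedent false → ✓
Fails at j=1 → formula fails.

No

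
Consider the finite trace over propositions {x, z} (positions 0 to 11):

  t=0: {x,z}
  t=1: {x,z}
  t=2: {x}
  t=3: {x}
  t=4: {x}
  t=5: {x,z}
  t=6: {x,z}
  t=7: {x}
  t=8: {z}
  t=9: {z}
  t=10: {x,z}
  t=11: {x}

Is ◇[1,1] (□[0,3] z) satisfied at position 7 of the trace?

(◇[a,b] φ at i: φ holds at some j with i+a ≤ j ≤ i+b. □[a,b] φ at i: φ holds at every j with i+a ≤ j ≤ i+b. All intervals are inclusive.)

Does not hold

Check □[0,3] z at each j in [8,8]:
  j=8: fails at 11
No position in the window satisfies it → formula fails.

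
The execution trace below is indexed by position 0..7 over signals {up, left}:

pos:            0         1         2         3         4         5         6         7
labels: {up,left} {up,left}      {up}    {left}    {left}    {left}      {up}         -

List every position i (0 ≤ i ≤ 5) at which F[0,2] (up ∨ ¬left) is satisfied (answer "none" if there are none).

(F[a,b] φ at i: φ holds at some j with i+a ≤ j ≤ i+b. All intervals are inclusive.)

0, 1, 2, 4, 5

Evaluate at each i in [0,5]:
  i=0: ✓ (witness j=0)
  i=1: ✓ (witness j=1)
  i=2: ✓ (witness j=2)
  i=3: ✗ (none in [3,5])
  i=4: ✓ (witness j=6)
  i=5: ✓ (witness j=6)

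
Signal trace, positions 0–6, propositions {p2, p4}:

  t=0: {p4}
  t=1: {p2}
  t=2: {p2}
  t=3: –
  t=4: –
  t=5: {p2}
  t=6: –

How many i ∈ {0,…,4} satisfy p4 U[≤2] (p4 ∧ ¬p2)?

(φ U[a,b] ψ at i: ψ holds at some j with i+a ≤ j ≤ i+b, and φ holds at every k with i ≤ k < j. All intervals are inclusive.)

Evaluate at each i in [0,4]:
  i=0: ✓ (rhs at j=0)
  i=1: ✗ (no rhs in [1,3])
  i=2: ✗ (no rhs in [2,4])
  i=3: ✗ (no rhs in [3,5])
  i=4: ✗ (no rhs in [4,6])
Positions where it holds: {0} → 1.

1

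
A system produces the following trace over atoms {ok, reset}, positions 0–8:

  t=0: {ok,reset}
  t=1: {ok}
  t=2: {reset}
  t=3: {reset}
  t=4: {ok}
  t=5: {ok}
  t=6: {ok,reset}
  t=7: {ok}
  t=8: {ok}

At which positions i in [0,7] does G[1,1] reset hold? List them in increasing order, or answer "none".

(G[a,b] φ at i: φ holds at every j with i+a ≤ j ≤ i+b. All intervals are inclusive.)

Evaluate at each i in [0,7]:
  i=0: ✗ (fails at j=1)
  i=1: ✓ (all of [2,2])
  i=2: ✓ (all of [3,3])
  i=3: ✗ (fails at j=4)
  i=4: ✗ (fails at j=5)
  i=5: ✓ (all of [6,6])
  i=6: ✗ (fails at j=7)
  i=7: ✗ (fails at j=8)

1, 2, 5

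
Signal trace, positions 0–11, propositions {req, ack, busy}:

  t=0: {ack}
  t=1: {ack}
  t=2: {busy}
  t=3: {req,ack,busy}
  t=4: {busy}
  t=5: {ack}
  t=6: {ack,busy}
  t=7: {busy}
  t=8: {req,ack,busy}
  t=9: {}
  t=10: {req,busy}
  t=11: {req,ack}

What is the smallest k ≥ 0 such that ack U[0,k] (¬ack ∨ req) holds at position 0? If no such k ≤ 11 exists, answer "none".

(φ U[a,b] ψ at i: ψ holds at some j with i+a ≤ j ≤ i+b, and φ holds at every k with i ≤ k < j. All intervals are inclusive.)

Need earliest j ≥ 0 with (¬ack ∨ req), and ack at every k in [0,j-1].
  j=0: rhs fails.
  j=1: rhs fails.
  j=2: rhs holds; lhs holds on [0,1]. k = 2.

2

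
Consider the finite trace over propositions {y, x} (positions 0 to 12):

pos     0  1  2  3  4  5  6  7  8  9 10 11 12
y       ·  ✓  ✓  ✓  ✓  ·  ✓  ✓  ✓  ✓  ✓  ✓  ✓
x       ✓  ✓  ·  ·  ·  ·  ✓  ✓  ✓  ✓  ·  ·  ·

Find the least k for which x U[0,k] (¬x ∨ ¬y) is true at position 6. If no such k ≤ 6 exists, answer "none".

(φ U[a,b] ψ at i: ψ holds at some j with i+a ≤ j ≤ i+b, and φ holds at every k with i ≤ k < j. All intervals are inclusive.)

4

Need earliest j ≥ 6 with (¬x ∨ ¬y), and x at every k in [6,j-1].
  j=6: rhs fails.
  j=7: rhs fails.
  j=8: rhs fails.
  j=9: rhs fails.
  j=10: rhs holds; lhs holds on [6,9]. k = 4.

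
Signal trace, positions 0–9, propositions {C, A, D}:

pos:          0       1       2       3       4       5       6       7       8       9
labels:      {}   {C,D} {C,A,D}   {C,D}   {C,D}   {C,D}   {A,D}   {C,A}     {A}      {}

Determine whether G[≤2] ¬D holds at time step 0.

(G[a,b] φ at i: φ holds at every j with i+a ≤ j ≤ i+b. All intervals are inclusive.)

Check ¬D at every j in [0,2]:
  j=0: true
  j=1: false
  j=2: false
Fails at j=1 → formula fails.

False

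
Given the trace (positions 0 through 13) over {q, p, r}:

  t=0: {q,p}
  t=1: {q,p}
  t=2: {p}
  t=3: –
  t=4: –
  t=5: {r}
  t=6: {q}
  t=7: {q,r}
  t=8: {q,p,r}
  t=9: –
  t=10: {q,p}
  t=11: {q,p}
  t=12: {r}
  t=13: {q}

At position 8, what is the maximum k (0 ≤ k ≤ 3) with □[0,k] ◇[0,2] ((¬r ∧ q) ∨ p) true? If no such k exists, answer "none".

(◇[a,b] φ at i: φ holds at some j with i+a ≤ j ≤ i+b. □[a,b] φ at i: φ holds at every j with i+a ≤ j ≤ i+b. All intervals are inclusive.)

3

◇[0,2] ((¬r ∧ q) ∨ p) must hold from j=8 onward; find where it first fails.
  j=8: holds
  j=9: holds
  j=10: holds
  j=11: holds
Holds through j=11; largest k = 3.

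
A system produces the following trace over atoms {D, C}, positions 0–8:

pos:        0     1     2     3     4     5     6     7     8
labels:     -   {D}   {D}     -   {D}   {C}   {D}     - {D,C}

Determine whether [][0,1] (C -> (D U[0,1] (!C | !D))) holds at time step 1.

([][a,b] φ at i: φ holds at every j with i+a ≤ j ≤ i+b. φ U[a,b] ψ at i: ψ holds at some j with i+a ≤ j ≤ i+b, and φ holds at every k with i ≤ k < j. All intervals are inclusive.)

Check (C -> (D U[0,1] (!C | !D))) at every j in [1,2]:
  j=1: antecedent false → ✓
  j=2: antecedent false → ✓
All positions satisfy it → formula holds.

Yes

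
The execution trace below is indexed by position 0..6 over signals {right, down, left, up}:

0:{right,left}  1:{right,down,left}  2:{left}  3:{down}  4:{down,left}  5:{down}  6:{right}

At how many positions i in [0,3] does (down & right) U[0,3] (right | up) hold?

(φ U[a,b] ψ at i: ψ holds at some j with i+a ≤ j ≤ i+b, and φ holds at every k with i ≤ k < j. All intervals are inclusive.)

Evaluate at each i in [0,3]:
  i=0: ✓ (rhs at j=0)
  i=1: ✓ (rhs at j=1)
  i=2: ✗ (no rhs in [2,5])
  i=3: ✗ (lhs fails at k=3 before rhs at j=6)
Positions where it holds: {0, 1} → 2.

2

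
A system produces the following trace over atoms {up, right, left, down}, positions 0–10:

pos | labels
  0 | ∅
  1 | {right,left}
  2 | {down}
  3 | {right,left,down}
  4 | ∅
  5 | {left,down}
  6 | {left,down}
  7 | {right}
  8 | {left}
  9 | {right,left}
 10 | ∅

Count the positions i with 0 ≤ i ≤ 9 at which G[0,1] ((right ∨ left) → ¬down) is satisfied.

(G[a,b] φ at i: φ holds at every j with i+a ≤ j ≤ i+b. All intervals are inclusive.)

Evaluate at each i in [0,9]:
  i=0: ✓ (all of [0,1])
  i=1: ✓ (all of [1,2])
  i=2: ✗ (fails at j=3)
  i=3: ✗ (fails at j=3)
  i=4: ✗ (fails at j=5)
  i=5: ✗ (fails at j=5)
  i=6: ✗ (fails at j=6)
  i=7: ✓ (all of [7,8])
  i=8: ✓ (all of [8,9])
  i=9: ✓ (all of [9,10])
Positions where it holds: {0, 1, 7, 8, 9} → 5.

5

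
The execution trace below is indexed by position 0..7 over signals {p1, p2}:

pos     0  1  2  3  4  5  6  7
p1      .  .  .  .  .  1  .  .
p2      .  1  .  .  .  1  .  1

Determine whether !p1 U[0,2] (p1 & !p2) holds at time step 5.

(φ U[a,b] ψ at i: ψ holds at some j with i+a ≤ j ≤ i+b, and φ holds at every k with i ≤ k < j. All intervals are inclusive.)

Need some j in [5,7] with (p1 & !p2), and !p1 at every k in [5,j-1].
  j=5: (p1 & !p2) false.
  j=6: (p1 & !p2) false.
  j=7: (p1 & !p2) false.
No j in the window works → until fails.

Does not hold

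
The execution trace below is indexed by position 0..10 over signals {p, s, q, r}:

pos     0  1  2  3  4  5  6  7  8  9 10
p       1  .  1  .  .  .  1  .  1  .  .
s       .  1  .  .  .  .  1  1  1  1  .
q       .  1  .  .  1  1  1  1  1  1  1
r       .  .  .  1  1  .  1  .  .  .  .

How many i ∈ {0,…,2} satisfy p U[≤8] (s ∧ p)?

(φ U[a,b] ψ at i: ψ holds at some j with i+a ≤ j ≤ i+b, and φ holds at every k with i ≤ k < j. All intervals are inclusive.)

Evaluate at each i in [0,2]:
  i=0: ✗ (lhs fails at k=1 before rhs at j=6)
  i=1: ✗ (lhs fails at k=1 before rhs at j=6)
  i=2: ✗ (lhs fails at k=3 before rhs at j=6)
Positions where it holds: {} → 0.

0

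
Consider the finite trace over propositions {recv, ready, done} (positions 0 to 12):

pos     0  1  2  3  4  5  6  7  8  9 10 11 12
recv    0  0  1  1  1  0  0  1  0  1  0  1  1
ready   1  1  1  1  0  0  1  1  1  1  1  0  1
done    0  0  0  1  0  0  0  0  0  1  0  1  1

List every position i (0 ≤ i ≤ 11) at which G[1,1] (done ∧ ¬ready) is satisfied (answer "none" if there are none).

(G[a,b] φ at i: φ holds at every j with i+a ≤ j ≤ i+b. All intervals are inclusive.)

Evaluate at each i in [0,11]:
  i=0: ✗ (fails at j=1)
  i=1: ✗ (fails at j=2)
  i=2: ✗ (fails at j=3)
  i=3: ✗ (fails at j=4)
  i=4: ✗ (fails at j=5)
  i=5: ✗ (fails at j=6)
  i=6: ✗ (fails at j=7)
  i=7: ✗ (fails at j=8)
  i=8: ✗ (fails at j=9)
  i=9: ✗ (fails at j=10)
  i=10: ✓ (all of [11,11])
  i=11: ✗ (fails at j=12)

10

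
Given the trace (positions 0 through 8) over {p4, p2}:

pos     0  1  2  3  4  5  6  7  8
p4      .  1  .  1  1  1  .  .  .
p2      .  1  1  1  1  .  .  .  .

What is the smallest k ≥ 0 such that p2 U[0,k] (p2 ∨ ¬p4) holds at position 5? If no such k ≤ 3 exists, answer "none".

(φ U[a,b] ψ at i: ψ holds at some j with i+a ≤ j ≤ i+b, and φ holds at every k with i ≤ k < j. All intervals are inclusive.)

Need earliest j ≥ 5 with (p2 ∨ ¬p4), and p2 at every k in [5,j-1].
  j=5: rhs fails.
  j=6: rhs holds but lhs fails at k=5.
  j=7: rhs holds but lhs fails at k=5.
  j=8: rhs holds but lhs fails at k=5.
No witness within the range → none.

none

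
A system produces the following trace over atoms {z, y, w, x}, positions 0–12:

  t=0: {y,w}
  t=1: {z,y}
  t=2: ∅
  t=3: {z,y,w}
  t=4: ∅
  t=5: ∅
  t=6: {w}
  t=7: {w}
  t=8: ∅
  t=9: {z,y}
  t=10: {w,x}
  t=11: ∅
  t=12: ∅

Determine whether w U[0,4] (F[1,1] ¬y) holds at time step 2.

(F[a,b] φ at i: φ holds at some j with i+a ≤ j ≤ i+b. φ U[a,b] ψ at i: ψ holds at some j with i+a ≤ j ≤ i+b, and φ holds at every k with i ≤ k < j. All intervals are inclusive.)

False

Need some j in [2,6] with F[1,1] ¬y, and w at every k in [2,j-1].
  j=2: F[1,1] ¬y — fails (none in [3,3]).
  j=3: F[1,1] ¬y holds, but w fails at k=2 → not this j.
  j=4: F[1,1] ¬y holds, but w fails at k=2 → not this j.
  j=5: F[1,1] ¬y holds, but w fails at k=2 → not this j.
  j=6: F[1,1] ¬y holds, but w fails at k=2 → not this j.
No j in the window works → until fails.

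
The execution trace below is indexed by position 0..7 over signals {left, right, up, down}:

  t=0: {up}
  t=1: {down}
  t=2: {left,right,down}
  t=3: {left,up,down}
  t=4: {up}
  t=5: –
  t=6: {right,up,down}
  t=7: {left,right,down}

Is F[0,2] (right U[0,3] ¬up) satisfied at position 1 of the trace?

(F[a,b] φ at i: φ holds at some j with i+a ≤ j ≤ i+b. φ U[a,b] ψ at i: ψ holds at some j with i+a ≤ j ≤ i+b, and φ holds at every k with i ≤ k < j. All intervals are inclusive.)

True

Check (right U[0,3] ¬up) at each j in [1,3]:
  j=1: holds
  j=2: holds
  j=3: fails
Found at j=1 → formula holds.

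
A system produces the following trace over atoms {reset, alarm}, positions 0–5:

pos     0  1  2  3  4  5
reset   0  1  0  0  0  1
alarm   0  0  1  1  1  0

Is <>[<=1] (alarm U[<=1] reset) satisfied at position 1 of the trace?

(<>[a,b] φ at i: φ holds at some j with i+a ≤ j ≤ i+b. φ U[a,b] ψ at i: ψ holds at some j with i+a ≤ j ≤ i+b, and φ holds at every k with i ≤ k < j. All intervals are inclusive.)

True

Check (alarm U[<=1] reset) at each j in [1,2]:
  j=1: holds
  j=2: fails
Found at j=1 → formula holds.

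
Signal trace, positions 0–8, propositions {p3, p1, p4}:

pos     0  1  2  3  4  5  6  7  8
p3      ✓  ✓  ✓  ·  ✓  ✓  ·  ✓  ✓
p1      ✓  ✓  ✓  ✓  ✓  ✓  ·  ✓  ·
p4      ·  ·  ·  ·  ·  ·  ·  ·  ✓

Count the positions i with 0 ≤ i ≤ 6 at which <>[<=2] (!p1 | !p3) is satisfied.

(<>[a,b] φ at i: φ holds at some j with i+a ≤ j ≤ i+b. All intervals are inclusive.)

Evaluate at each i in [0,6]:
  i=0: ✗ (none in [0,2])
  i=1: ✓ (witness j=3)
  i=2: ✓ (witness j=3)
  i=3: ✓ (witness j=3)
  i=4: ✓ (witness j=6)
  i=5: ✓ (witness j=6)
  i=6: ✓ (witness j=6)
Positions where it holds: {1, 2, 3, 4, 5, 6} → 6.

6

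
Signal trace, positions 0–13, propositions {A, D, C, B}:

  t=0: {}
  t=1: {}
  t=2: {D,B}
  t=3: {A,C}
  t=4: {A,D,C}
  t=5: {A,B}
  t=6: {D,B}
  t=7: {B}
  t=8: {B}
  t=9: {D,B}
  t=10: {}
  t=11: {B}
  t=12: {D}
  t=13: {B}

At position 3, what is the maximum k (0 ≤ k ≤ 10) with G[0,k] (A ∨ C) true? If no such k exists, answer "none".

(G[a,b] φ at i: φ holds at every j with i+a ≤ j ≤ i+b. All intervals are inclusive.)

2

(A ∨ C) must hold from j=3 onward; find where it first fails.
  j=3: holds
  j=4: holds
  j=5: holds
  j=6: fails
Holds on [3,5], so largest k = 2.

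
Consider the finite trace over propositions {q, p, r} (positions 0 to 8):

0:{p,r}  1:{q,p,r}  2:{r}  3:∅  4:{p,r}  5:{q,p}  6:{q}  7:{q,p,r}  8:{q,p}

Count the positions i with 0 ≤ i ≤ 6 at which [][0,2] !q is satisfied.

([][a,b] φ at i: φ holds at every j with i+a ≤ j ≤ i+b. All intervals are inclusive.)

Evaluate at each i in [0,6]:
  i=0: ✗ (fails at j=1)
  i=1: ✗ (fails at j=1)
  i=2: ✓ (all of [2,4])
  i=3: ✗ (fails at j=5)
  i=4: ✗ (fails at j=5)
  i=5: ✗ (fails at j=5)
  i=6: ✗ (fails at j=6)
Positions where it holds: {2} → 1.

1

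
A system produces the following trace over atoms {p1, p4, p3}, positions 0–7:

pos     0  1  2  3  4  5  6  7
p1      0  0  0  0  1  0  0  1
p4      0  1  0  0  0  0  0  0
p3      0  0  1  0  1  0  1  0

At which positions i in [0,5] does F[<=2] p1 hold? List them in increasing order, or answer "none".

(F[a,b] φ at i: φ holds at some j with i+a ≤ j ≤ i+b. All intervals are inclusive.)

Evaluate at each i in [0,5]:
  i=0: ✗ (none in [0,2])
  i=1: ✗ (none in [1,3])
  i=2: ✓ (witness j=4)
  i=3: ✓ (witness j=4)
  i=4: ✓ (witness j=4)
  i=5: ✓ (witness j=7)

2, 3, 4, 5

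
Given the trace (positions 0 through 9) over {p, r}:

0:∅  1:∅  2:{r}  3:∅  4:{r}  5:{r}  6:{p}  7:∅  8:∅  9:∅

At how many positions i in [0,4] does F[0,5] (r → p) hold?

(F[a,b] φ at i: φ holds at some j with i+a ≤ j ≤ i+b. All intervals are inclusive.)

5

Evaluate at each i in [0,4]:
  i=0: ✓ (witness j=0)
  i=1: ✓ (witness j=1)
  i=2: ✓ (witness j=3)
  i=3: ✓ (witness j=3)
  i=4: ✓ (witness j=6)
Positions where it holds: {0, 1, 2, 3, 4} → 5.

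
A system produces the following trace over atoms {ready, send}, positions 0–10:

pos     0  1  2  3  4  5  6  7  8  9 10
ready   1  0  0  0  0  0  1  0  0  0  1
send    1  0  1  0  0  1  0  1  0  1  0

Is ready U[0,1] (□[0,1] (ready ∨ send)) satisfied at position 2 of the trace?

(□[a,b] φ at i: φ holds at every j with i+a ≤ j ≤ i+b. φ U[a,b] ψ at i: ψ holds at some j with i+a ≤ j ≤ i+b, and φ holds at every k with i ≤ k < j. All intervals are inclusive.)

False

Need some j in [2,3] with □[0,1] (ready ∨ send), and ready at every k in [2,j-1].
  j=2: □[0,1] (ready ∨ send) — fails at 3.
  j=3: □[0,1] (ready ∨ send) — fails at 3.
No j in the window works → until fails.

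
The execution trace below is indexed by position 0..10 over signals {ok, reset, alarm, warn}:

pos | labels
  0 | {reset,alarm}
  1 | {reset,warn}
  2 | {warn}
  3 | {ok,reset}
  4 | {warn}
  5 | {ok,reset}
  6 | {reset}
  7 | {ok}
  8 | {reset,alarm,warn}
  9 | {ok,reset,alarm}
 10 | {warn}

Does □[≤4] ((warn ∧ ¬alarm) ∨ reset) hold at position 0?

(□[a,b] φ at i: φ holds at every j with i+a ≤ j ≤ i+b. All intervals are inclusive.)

Check ((warn ∧ ¬alarm) ∨ reset) at every j in [0,4]:
  j=0: true
  j=1: true
  j=2: true
  j=3: true
  j=4: true
All positions satisfy it → formula holds.

Yes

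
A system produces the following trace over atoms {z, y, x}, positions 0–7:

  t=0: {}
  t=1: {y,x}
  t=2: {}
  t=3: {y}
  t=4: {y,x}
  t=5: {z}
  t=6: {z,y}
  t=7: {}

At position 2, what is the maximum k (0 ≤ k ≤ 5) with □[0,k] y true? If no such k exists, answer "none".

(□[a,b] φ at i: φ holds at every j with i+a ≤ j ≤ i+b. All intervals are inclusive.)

y must hold from j=2 onward; find where it first fails.
  j=2: fails → no k works.

none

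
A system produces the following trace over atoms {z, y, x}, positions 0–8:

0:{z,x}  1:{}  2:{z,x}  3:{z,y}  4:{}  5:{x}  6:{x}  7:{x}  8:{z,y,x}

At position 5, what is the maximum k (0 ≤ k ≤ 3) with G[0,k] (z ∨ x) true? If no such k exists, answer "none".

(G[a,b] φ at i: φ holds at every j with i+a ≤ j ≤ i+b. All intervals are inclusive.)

3

(z ∨ x) must hold from j=5 onward; find where it first fails.
  j=5: holds
  j=6: holds
  j=7: holds
  j=8: holds
Holds through j=8; largest k = 3.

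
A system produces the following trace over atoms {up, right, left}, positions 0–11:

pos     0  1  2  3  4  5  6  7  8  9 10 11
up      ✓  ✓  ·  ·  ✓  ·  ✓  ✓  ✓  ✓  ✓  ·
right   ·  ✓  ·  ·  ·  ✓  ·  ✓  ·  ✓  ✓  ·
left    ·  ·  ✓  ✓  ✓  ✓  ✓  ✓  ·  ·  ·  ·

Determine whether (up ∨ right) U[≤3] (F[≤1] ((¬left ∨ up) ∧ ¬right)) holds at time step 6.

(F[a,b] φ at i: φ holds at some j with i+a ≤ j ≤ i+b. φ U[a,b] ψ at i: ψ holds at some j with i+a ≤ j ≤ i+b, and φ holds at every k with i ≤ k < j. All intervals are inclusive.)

Need some j in [6,9] with F[≤1] ((¬left ∨ up) ∧ ¬right), and (up ∨ right) at every k in [6,j-1].
  j=6: F[≤1] ((¬left ∨ up) ∧ ¬right) holds; no prefix to check → satisfied.

Holds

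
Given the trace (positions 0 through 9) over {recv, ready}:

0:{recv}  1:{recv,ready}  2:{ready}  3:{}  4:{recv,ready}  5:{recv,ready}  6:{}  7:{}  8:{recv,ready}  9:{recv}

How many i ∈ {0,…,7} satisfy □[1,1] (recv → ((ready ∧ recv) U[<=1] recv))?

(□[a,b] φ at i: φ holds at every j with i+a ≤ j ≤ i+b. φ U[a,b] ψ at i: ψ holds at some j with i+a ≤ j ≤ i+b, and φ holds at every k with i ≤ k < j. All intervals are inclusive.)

Evaluate at each i in [0,7]:
  i=0: ✓ (all of [1,1])
  i=1: ✓ (all of [2,2])
  i=2: ✓ (all of [3,3])
  i=3: ✓ (all of [4,4])
  i=4: ✓ (all of [5,5])
  i=5: ✓ (all of [6,6])
  i=6: ✓ (all of [7,7])
  i=7: ✓ (all of [8,8])
Positions where it holds: {0, 1, 2, 3, 4, 5, 6, 7} → 8.

8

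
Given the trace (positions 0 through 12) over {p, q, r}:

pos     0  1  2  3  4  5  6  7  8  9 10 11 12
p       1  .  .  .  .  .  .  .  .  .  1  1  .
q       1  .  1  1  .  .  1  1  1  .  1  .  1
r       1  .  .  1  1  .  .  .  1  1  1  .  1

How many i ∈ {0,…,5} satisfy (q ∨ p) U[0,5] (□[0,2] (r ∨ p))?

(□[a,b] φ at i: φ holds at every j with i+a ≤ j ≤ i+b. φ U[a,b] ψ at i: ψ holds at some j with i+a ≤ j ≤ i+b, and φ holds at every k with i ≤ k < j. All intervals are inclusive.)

Evaluate at each i in [0,5]:
  i=0: ✗ (no rhs in [0,5])
  i=1: ✗ (no rhs in [1,6])
  i=2: ✗ (no rhs in [2,7])
  i=3: ✗ (lhs fails at k=4 before rhs at j=8)
  i=4: ✗ (lhs fails at k=4 before rhs at j=8)
  i=5: ✗ (lhs fails at k=5 before rhs at j=8)
Positions where it holds: {} → 0.

0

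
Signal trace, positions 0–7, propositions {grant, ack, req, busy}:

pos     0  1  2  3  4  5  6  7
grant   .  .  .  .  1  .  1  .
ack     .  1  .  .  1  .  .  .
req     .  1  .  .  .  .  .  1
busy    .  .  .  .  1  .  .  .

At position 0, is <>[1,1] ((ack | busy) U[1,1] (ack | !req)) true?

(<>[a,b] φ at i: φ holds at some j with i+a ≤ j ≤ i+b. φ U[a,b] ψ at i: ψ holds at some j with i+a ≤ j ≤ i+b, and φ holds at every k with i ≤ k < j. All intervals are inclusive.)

Check ((ack | busy) U[1,1] (ack | !req)) at each j in [1,1]:
  j=1: holds
Found at j=1 → formula holds.

Yes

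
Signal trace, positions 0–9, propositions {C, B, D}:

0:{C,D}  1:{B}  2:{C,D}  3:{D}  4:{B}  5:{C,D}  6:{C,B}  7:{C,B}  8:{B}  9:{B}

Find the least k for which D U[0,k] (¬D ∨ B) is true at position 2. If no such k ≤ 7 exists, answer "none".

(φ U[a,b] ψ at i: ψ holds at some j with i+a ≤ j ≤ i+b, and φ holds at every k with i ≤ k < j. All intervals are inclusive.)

2

Need earliest j ≥ 2 with (¬D ∨ B), and D at every k in [2,j-1].
  j=2: rhs fails.
  j=3: rhs fails.
  j=4: rhs holds; lhs holds on [2,3]. k = 2.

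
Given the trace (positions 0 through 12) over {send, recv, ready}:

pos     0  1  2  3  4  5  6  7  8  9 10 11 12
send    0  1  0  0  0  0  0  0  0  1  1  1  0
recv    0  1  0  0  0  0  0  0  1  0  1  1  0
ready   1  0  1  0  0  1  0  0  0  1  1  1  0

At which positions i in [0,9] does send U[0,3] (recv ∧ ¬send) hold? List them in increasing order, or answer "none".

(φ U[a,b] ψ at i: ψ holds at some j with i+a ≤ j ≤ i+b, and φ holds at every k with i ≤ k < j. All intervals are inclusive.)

8

Evaluate at each i in [0,9]:
  i=0: ✗ (no rhs in [0,3])
  i=1: ✗ (no rhs in [1,4])
  i=2: ✗ (no rhs in [2,5])
  i=3: ✗ (no rhs in [3,6])
  i=4: ✗ (no rhs in [4,7])
  i=5: ✗ (lhs fails at k=5 before rhs at j=8)
  i=6: ✗ (lhs fails at k=6 before rhs at j=8)
  i=7: ✗ (lhs fails at k=7 before rhs at j=8)
  i=8: ✓ (rhs at j=8)
  i=9: ✗ (no rhs in [9,12])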